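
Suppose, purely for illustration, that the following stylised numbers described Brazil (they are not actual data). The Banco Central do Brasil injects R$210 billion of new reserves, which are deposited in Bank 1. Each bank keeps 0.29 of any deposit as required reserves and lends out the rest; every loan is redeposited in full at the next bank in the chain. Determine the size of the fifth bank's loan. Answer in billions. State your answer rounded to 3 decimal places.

Each bank lends a fraction (1 − rr) = 0.7100 of the deposit it receives, so Bank 5 receives 210·0.7100^4 and lends 210·0.7100^5 ≈ 37.8888 billion.

R$37.889 billion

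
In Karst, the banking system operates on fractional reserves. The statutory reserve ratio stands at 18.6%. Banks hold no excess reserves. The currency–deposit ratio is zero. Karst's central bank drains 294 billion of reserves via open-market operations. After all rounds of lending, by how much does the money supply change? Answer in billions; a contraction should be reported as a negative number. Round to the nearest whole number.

The simple money multiplier is m = 1/rr = 1/0.186 ≈ 5.3763.
An open-market sale reduces the monetary base by 294 billion, so ΔM = m × ΔMB = 5.3763 × (−294) = -1580.6322 billion.

-1581 billion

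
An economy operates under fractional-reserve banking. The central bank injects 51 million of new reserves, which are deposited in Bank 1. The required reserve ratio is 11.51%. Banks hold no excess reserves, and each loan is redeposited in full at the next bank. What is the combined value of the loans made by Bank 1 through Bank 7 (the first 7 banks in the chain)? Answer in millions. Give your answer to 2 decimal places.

225.50 million

Bank i lends (1 − rr)^i of the original deposit: Bank 1 lends 51·0.8849 = 45.1299, Bank 2 lends 51·0.8849² ≈ 39.9354, and so on.
Summing a geometric series: total = 51·[0.8849·(1 − 0.8849^7) / (1 − 0.8849)] ≈ 225.5032 million.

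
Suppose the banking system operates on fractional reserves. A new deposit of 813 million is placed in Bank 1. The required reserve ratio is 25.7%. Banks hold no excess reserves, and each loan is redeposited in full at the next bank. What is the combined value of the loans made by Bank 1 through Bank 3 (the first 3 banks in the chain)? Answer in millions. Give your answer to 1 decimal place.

Bank i lends (1 − rr)^i of the original deposit: Bank 1 lends 813·0.7430 = 604.0590, Bank 2 lends 813·0.7430² ≈ 448.8158, and so on.
Summing a geometric series: total = 813·[0.7430·(1 − 0.7430^3) / (1 − 0.7430)] ≈ 1386.3450 million.

1386.3 million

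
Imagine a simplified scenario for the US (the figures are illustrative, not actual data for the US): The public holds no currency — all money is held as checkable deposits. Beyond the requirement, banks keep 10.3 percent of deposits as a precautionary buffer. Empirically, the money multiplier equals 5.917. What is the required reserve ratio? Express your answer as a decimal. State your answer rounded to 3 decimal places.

Using m = 5.917. Since m = (1 + c)/(c + rr + e), the denominator satisfies c + rr + e = (1 + c)/m = (1 + 0) / 5.917 ≈ 0.169005.
With c = 0 and e = 0.103, the required reserve ratio is 0.169005 − 0 − 0.103 = 0.066005.

0.066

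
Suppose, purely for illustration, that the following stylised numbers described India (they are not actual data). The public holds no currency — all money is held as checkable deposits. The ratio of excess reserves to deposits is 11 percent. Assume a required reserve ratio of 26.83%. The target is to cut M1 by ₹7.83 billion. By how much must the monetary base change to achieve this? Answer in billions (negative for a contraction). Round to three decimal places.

-2.962 billion

The money multiplier is m = 1 / (rr + e) = 1 / (0.2683 + 0.11) ≈ 2.64340.
ΔMB = ΔM / m = (−7.83) / 2.64340 ≈ -2.9621 billion.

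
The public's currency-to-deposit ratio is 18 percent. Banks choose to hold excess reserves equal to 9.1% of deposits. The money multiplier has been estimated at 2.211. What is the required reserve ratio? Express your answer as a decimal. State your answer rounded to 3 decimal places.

Using m = 2.211. Since m = (1 + c)/(c + rr + e), the denominator satisfies c + rr + e = (1 + c)/m = (1 + 0.18) / 2.211 ≈ 0.533695.
With c = 0.18 and e = 0.091, the required reserve ratio is 0.533695 − 0.18 − 0.091 = 0.262695.

0.263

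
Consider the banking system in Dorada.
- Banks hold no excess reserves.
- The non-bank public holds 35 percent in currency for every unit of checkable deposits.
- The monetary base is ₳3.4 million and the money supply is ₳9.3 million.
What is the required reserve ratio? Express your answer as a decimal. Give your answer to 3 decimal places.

Using m = M/MB = 9.3/3.4 ≈ 2.735294. Since m = (1 + c)/(c + rr + e), the denominator satisfies c + rr + e = (1 + c)/m = (1 + 0.35) / 2.735294 ≈ 0.493548.
With c = 0.35 and e = 0, the required reserve ratio is 0.493548 − 0.35 − 0 = 0.143548.

0.144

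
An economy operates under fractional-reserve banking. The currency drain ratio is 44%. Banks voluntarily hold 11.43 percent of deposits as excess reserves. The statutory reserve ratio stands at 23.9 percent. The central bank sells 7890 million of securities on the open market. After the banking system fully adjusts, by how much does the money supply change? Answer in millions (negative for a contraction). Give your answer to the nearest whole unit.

-14322 million

The money multiplier is m = (1 + c) / (rr + e + c) = (1 + 0.44) / (0.239 + 0.1143 + 0.44) ≈ 1.81520.
The sale removes 7890 million of base, so ΔM = m × ΔMB = 1.81520 × (−7890) = -14321.928 million.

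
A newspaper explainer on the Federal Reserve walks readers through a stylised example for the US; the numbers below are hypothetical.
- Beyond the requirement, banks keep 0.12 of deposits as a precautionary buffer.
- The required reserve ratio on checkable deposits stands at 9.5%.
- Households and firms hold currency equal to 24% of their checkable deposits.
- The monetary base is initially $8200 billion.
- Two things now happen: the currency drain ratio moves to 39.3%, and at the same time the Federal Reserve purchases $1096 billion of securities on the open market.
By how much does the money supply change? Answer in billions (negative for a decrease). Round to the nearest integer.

Before: m₁ = (1 + 0.24) / (0.095 + 0.12 + 0.24) ≈ 2.72527, MB₁ = 8200, so M₁ = 2.72527 × 8200 = 22347.214 billion.
After: m₂ = (1 + 0.393) / (0.095 + 0.12 + 0.393) ≈ 2.29112, MB₂ = 8200 + 1096 = 9296, so M₂ = 2.29112 × 9296 ≈ 21298.2515 billion.
ΔM = M₂ − M₁ = 21298.2515 − 22347.214 = -1048.9625 billion.

-1049 billion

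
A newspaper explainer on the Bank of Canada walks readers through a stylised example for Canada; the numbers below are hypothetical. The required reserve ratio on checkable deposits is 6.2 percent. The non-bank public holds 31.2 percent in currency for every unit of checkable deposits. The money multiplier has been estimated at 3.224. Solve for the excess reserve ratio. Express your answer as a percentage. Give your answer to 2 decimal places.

Using m = 3.224. Since m = (1 + c)/(c + rr + e), the denominator satisfies c + rr + e = (1 + c)/m = (1 + 0.312) / 3.224 ≈ 0.406948.
With c = 0.312 and rr = 0.062, the excess reserve ratio is 0.406948 − 0.312 − 0.062 = 0.032948.

3.29%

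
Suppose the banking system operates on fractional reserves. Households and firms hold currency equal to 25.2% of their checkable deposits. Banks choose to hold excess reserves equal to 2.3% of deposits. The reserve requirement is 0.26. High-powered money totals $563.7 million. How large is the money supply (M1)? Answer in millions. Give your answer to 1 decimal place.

The money multiplier is m = (1 + c) / (rr + e + c) = (1 + 0.252) / (0.26 + 0.023 + 0.252) ≈ 2.34019.
So M = m × MB = 2.34019 × 563.7 ≈ 1319.1651 million.

$1319.2 million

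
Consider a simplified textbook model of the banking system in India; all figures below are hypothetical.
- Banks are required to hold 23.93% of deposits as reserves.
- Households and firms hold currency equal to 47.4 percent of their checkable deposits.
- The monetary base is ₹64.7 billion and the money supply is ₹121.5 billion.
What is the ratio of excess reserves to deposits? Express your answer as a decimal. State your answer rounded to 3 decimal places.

0.072

Using m = M/MB = 121.5/64.7 ≈ 1.877898. Since m = (1 + c)/(c + rr + e), the denominator satisfies c + rr + e = (1 + c)/m = (1 + 0.474) / 1.877898 ≈ 0.784920.
With c = 0.474 and rr = 0.2393, the ratio of excess reserves to deposits is 0.784920 − 0.474 − 0.2393 = 0.07162.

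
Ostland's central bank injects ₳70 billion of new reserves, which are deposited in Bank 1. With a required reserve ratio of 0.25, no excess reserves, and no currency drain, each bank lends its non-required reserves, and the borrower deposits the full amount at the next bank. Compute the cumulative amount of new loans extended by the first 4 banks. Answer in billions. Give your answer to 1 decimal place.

₳143.6 billion

Bank i lends (1 − rr)^i of the original deposit: Bank 1 lends 70·0.7500 = 52.5000, Bank 2 lends 70·0.7500² = 39.3750, and so on.
Summing a geometric series: total = 70·[0.7500·(1 − 0.7500^4) / (1 − 0.7500)] ≈ 143.5547 billion.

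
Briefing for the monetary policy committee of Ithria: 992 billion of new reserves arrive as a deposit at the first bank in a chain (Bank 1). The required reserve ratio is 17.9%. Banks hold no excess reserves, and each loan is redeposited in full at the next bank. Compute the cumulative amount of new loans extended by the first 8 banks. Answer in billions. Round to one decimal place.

3610.7 billion

Bank i lends (1 − rr)^i of the original deposit: Bank 1 lends 992·0.8210 = 814.4320, Bank 2 lends 992·0.8210² ≈ 668.6487, and so on.
Summing a geometric series: total = 992·[0.8210·(1 − 0.8210^8) / (1 − 0.8210)] ≈ 3610.7233 billion.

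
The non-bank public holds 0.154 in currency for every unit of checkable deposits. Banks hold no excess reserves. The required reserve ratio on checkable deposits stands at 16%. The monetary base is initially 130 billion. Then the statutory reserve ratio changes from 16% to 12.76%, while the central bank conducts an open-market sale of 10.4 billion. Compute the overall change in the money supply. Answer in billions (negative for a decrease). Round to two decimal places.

Before: m₁ = (1 + 0.154) / (0.16 + 0.154) ≈ 3.675159, MB₁ = 130, so M₁ = 3.675159 × 130 ≈ 477.7707 billion.
After: m₂ = (1 + 0.154) / (0.1276 + 0.154) ≈ 4.098011, MB₂ = 130 − 10.4 = 119.6, so M₂ = 4.098011 × 119.6 ≈ 490.1221 billion.
ΔM = M₂ − M₁ = 490.1221 − 477.7707 = 12.3514 billion.

12.35 billion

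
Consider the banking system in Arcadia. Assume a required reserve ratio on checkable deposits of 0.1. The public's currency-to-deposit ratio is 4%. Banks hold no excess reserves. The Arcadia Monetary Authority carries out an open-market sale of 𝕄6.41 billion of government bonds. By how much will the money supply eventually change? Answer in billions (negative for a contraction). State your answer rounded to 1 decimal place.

-47.6 billion

The money multiplier is m = (1 + c) / (rr + c) = (1 + 0.04) / (0.1 + 0.04) ≈ 7.4286.
The sale removes 6.41 billion of base, so ΔM = m × ΔMB = 7.4286 × (−6.41) ≈ -47.6173 billion.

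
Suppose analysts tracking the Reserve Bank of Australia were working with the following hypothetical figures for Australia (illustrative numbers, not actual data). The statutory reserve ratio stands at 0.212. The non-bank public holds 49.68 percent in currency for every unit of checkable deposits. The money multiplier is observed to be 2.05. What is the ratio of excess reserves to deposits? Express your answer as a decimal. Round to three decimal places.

0.021

Using m = 2.05. Since m = (1 + c)/(c + rr + e), the denominator satisfies c + rr + e = (1 + c)/m = (1 + 0.4968) / 2.05 ≈ 0.730146.
With c = 0.4968 and rr = 0.212, the ratio of excess reserves to deposits is 0.730146 − 0.4968 − 0.212 = 0.021346.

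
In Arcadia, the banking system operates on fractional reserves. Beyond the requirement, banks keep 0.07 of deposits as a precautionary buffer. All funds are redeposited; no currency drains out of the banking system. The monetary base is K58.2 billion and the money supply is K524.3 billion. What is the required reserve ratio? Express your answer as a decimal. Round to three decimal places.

0.041

Using m = M/MB = 524.3/58.2 ≈ 9.008591. Since m = (1 + c)/(c + rr + e), the denominator satisfies c + rr + e = (1 + c)/m = (1 + 0) / 9.008591 ≈ 0.111005.
With c = 0 and e = 0.07, the required reserve ratio is 0.111005 − 0 − 0.07 = 0.041005.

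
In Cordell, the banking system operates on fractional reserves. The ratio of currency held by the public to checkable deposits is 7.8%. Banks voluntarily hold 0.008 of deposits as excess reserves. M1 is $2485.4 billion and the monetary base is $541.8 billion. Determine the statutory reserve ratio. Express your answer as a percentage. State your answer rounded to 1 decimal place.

14.9%

Using m = M/MB = 2485.4/541.8 ≈ 4.587302. Since m = (1 + c)/(c + rr + e), the denominator satisfies c + rr + e = (1 + c)/m = (1 + 0.078) / 4.587302 ≈ 0.234997.
With c = 0.078 and e = 0.008, the statutory reserve ratio is 0.234997 − 0.078 − 0.008 = 0.148997.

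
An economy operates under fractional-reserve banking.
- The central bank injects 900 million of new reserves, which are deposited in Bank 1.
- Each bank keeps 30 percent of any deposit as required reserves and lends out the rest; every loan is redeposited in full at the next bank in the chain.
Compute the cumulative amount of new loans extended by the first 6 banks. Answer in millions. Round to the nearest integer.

Bank i lends (1 − rr)^i of the original deposit: Bank 1 lends 900·0.7000 = 630.0000, Bank 2 lends 900·0.7000² = 441.0000, and so on.
Summing a geometric series: total = 900·[0.7000·(1 − 0.7000^6) / (1 − 0.7000)] = 1852.9371 million.

1853 million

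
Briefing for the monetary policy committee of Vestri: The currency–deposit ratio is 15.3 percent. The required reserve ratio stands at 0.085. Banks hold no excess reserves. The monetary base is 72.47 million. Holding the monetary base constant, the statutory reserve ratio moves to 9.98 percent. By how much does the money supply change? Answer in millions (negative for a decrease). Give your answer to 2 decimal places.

Initially m₁ = (1 + 0.153) / (0.085 + 0.153) ≈ 4.84454, so M₁ = 4.84454 × 72.47 ≈ 351.0838 million.
After the change m₂ = (1 + 0.153) / (0.0998 + 0.153) ≈ 4.56092, so M₂ = 4.56092 × 72.47 ≈ 330.5299 million.
ΔM = M₂ − M₁ = 330.5299 − 351.0838 = -20.5539 million.

-20.55 million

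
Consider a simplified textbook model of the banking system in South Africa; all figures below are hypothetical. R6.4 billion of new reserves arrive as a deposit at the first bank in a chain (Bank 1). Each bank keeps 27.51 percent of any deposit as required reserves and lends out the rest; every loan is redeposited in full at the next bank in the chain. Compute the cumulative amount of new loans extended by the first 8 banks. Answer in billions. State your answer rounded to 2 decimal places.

Bank i lends (1 − rr)^i of the original deposit: Bank 1 lends 6.4·0.7249 ≈ 4.6394, Bank 2 lends 6.4·0.7249² ≈ 3.3631, and so on.
Summing a geometric series: total = 6.4·[0.7249·(1 − 0.7249^8) / (1 − 0.7249)] ≈ 15.5784 billion.

R15.58 billion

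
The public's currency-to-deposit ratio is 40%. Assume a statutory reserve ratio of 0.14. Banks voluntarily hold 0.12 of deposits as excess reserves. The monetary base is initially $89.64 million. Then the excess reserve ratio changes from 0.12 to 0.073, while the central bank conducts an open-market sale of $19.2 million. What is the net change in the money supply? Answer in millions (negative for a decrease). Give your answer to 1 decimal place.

Before: m₁ = (1 + 0.4) / (0.14 + 0.12 + 0.4) ≈ 2.1212, MB₁ = 89.64, so M₁ = 2.1212 × 89.64 ≈ 190.1444 million.
After: m₂ = (1 + 0.4) / (0.14 + 0.073 + 0.4) ≈ 2.2838, MB₂ = 89.64 − 19.2 = 70.44, so M₂ = 2.2838 × 70.44 ≈ 160.8709 million.
ΔM = M₂ − M₁ = 160.8709 − 190.1444 = -29.2735 million.

-29.3 million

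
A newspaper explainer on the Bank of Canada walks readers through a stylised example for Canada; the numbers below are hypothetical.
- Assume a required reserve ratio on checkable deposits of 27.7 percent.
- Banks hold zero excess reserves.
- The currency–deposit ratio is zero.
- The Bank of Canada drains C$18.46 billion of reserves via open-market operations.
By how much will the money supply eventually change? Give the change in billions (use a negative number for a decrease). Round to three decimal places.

-66.643 billion

The simple money multiplier is m = 1/rr = 1/0.277 ≈ 3.610108.
An open-market sale reduces the monetary base by 18.46 billion, so ΔM = m × ΔMB = 3.610108 × (−18.46) ≈ -66.6426 billion.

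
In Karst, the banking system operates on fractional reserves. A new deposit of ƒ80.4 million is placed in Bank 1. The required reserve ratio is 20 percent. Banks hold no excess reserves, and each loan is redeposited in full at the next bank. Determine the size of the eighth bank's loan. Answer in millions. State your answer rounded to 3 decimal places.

Each bank lends a fraction (1 − rr) = 0.8000 of the deposit it receives, so Bank 8 receives 80.4·0.8000^7 and lends 80.4·0.8000^8 ≈ 13.4889 million.

ƒ13.489 million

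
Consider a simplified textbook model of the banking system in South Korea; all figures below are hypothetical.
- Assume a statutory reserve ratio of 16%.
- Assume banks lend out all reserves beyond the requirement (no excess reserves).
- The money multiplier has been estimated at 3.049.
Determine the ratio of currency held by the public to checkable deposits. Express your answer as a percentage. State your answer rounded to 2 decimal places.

25.00%

Using m = 3.049. From m = (1 + c)/(c + rr + e), rearranging gives 1 + c = m·(c + rr + e), so c·(1 − m) = m·(rr + e) − 1.
Hence c = [m·(rr + e) − 1]/(1 − m) = [3.049 × (0.16 + 0) − 1] / (1 − 3.049) ≈ 0.249956.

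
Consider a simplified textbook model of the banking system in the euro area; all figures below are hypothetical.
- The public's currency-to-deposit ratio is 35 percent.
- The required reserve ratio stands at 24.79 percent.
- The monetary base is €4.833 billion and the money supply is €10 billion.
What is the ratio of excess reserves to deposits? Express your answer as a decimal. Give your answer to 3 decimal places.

0.055

Using m = M/MB = 10/4.833 ≈ 2.069108. Since m = (1 + c)/(c + rr + e), the denominator satisfies c + rr + e = (1 + c)/m = (1 + 0.35) / 2.069108 ≈ 0.652455.
With c = 0.35 and rr = 0.2479, the ratio of excess reserves to deposits is 0.652455 − 0.35 − 0.2479 = 0.054555.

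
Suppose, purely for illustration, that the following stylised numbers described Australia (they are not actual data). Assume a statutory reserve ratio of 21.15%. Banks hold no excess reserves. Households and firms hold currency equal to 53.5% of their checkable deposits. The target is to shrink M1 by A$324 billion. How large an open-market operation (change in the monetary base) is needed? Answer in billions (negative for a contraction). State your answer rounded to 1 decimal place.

-157.6 billion

The money multiplier is m = (1 + c) / (rr + c) = (1 + 0.535) / (0.2115 + 0.535) ≈ 2.05626.
ΔMB = ΔM / m = (−324) / 2.05626 ≈ -157.5676 billion.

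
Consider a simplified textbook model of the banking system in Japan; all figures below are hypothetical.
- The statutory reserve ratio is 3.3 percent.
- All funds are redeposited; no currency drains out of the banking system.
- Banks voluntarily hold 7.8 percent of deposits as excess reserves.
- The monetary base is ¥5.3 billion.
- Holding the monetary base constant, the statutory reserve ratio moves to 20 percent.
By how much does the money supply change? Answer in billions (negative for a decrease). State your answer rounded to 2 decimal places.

-28.68 billion

Initially m₁ = 1 / (0.033 + 0.078) ≈ 9.0090, so M₁ = 9.0090 × 5.3 = 47.7477 billion.
After the change m₂ = 1 / (0.2 + 0.078) ≈ 3.5971, so M₂ = 3.5971 × 5.3 ≈ 19.0646 billion.
ΔM = M₂ − M₁ = 19.0646 − 47.7477 = -28.6831 billion.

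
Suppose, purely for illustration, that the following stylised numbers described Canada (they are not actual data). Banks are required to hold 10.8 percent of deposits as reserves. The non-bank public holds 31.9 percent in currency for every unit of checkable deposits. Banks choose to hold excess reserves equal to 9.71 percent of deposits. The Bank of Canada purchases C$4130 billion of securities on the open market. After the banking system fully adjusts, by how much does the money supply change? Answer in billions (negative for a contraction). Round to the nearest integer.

The money multiplier is m = (1 + c) / (rr + e + c) = (1 + 0.319) / (0.108 + 0.0971 + 0.319) ≈ 2.51670.
The purchase adds 4130 billion of base, so ΔM = m × ΔMB = 2.51670 × (+4130) = 10393.971 billion.

C$10394 billion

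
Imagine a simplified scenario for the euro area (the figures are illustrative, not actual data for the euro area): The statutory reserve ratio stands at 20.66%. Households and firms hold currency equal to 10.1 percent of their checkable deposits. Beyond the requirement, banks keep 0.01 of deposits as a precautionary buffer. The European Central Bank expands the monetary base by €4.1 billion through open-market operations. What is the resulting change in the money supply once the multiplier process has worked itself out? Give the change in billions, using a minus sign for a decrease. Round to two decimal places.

€14.21 billion

The money multiplier is m = (1 + c) / (rr + e + c) = (1 + 0.101) / (0.2066 + 0.01 + 0.101) ≈ 3.4666.
The purchase adds 4.1 billion of base, so ΔM = m × ΔMB = 3.4666 × (+4.1) ≈ 14.2131 billion.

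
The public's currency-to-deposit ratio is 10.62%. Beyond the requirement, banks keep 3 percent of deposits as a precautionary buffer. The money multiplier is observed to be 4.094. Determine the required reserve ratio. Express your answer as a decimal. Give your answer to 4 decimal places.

0.1340

Using m = 4.094. Since m = (1 + c)/(c + rr + e), the denominator satisfies c + rr + e = (1 + c)/m = (1 + 0.1062) / 4.094 ≈ 0.270200.
With c = 0.1062 and e = 0.03, the required reserve ratio is 0.270200 − 0.1062 − 0.03 = 0.134.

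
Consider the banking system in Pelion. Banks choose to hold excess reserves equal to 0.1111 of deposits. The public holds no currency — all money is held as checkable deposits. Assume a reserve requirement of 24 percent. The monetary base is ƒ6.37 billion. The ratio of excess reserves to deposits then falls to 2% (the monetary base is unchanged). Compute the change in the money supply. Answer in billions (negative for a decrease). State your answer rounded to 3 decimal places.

Initially m₁ = 1 / (0.24 + 0.1111) ≈ 2.84819, so M₁ = 2.84819 × 6.37 ≈ 18.143 billion.
After the change m₂ = 1 / (0.24 + 0.02) ≈ 3.84615, so M₂ = 3.84615 × 6.37 ≈ 24.5 billion.
ΔM = M₂ − M₁ = 24.5 − 18.143 = 6.357 billion.

ƒ6.357 billion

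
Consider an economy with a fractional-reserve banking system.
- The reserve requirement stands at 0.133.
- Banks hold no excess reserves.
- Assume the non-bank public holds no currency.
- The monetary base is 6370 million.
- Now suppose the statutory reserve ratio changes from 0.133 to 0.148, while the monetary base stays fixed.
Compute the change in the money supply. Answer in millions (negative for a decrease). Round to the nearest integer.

Initially m₁ = 1 / (0.133) ≈ 7.51880, so M₁ = 7.51880 × 6370 = 47894.756 million.
After the change m₂ = 1 / (0.148) ≈ 6.75676, so M₂ = 6.75676 × 6370 = 43040.5612 million.
ΔM = M₂ − M₁ = 43040.5612 − 47894.756 = -4854.1948 million.

-4854 million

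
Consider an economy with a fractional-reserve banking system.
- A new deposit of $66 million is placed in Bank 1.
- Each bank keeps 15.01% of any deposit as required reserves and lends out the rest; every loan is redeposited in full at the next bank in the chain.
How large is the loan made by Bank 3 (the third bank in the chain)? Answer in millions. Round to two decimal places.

$40.52 million

Each bank lends a fraction (1 − rr) = 0.8499 of the deposit it receives, so Bank 3 receives 66·0.8499^2 and lends 66·0.8499^3 ≈ 40.5179 million.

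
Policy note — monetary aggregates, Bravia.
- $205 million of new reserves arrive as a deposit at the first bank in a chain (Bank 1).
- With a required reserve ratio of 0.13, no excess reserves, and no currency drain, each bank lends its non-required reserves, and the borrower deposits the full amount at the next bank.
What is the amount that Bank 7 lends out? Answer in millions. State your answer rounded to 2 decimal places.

Each bank lends a fraction (1 − rr) = 0.8700 of the deposit it receives, so Bank 7 receives 205·0.8700^6 and lends 205·0.8700^7 ≈ 77.3372 million.

$77.34 million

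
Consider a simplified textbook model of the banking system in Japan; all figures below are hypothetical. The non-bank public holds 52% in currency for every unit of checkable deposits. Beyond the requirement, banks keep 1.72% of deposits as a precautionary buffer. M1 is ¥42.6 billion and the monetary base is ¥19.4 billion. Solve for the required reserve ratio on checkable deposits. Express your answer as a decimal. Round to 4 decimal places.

0.1550

Using m = M/MB = 42.6/19.4 ≈ 2.195876. Since m = (1 + c)/(c + rr + e), the denominator satisfies c + rr + e = (1 + c)/m = (1 + 0.52) / 2.195876 ≈ 0.692207.
With c = 0.52 and e = 0.0172, the required reserve ratio on checkable deposits is 0.692207 − 0.52 − 0.0172 = 0.155007.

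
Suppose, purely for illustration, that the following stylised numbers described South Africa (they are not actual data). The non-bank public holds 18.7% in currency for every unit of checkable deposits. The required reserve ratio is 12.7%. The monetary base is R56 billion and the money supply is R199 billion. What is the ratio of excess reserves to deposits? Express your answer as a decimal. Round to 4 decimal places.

0.0200

Using m = M/MB = 199/56 ≈ 3.553571. Since m = (1 + c)/(c + rr + e), the denominator satisfies c + rr + e = (1 + c)/m = (1 + 0.187) / 3.553571 ≈ 0.334030.
With c = 0.187 and rr = 0.127, the ratio of excess reserves to deposits is 0.334030 − 0.187 − 0.127 = 0.02003.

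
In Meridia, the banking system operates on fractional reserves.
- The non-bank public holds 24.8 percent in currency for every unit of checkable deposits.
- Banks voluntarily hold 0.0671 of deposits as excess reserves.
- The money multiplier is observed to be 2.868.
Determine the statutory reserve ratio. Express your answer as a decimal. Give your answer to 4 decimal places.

Using m = 2.868. Since m = (1 + c)/(c + rr + e), the denominator satisfies c + rr + e = (1 + c)/m = (1 + 0.248) / 2.868 ≈ 0.435146.
With c = 0.248 and e = 0.0671, the statutory reserve ratio is 0.435146 − 0.248 − 0.0671 = 0.120046.

0.1200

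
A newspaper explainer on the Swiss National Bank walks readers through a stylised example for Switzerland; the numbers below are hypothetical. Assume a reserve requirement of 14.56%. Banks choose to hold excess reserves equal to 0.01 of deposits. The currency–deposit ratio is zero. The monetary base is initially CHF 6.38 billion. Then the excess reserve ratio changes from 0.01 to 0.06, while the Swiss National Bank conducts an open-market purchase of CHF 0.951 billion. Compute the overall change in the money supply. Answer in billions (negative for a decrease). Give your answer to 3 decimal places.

Before: m₁ = 1 / (0.1456 + 0.01) ≈ 6.42674, MB₁ = 6.38, so M₁ = 6.42674 × 6.38 ≈ 41.0026 billion.
After: m₂ = 1 / (0.1456 + 0.06) ≈ 4.86381, MB₂ = 6.38 + 0.951 = 7.331, so M₂ = 4.86381 × 7.331 ≈ 35.6566 billion.
ΔM = M₂ − M₁ = 35.6566 − 41.0026 = -5.346 billion.

-5.346 billion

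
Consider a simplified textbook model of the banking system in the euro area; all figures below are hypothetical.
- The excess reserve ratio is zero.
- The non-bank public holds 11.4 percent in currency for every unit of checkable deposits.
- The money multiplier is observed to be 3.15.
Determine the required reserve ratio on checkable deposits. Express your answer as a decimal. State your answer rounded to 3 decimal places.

Using m = 3.15. Since m = (1 + c)/(c + rr + e), the denominator satisfies c + rr + e = (1 + c)/m = (1 + 0.114) / 3.15 ≈ 0.353651.
With c = 0.114 and e = 0, the required reserve ratio on checkable deposits is 0.353651 − 0.114 − 0 = 0.239651.

0.240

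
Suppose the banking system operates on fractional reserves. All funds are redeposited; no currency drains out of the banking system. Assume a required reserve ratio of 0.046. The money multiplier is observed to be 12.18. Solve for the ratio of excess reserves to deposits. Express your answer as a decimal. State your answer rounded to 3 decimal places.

0.036

Using m = 12.18. Since m = (1 + c)/(c + rr + e), the denominator satisfies c + rr + e = (1 + c)/m = (1 + 0) / 12.18 ≈ 0.082102.
With c = 0 and rr = 0.046, the ratio of excess reserves to deposits is 0.082102 − 0 − 0.046 = 0.036102.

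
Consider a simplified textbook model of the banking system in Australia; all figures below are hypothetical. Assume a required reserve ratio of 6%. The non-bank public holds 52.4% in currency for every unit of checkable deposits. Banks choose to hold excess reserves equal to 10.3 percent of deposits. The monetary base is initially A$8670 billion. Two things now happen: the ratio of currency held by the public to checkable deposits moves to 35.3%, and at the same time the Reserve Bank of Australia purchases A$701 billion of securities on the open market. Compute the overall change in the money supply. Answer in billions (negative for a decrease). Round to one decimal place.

A$5338.6 billion

Before: m₁ = (1 + 0.524) / (0.06 + 0.103 + 0.524) ≈ 2.218341, MB₁ = 8670, so M₁ = 2.218341 × 8670 ≈ 19233.0165 billion.
After: m₂ = (1 + 0.353) / (0.06 + 0.103 + 0.353) ≈ 2.622093, MB₂ = 8670 + 701 = 9371, so M₂ = 2.622093 × 9371 ≈ 24571.6335 billion.
ΔM = M₂ − M₁ = 24571.6335 − 19233.0165 = 5338.617 billion.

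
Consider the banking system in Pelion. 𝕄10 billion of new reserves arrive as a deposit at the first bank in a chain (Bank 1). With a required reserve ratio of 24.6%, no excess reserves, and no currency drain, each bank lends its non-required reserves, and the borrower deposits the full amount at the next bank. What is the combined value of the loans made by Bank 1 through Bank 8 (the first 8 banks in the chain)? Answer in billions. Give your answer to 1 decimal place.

Bank i lends (1 − rr)^i of the original deposit: Bank 1 lends 10·0.7540 = 7.5400, Bank 2 lends 10·0.7540² ≈ 5.6852, and so on.
Summing a geometric series: total = 10·[0.7540·(1 − 0.7540^8) / (1 − 0.7540)] ≈ 27.4485 billion.

𝕄27.4 billion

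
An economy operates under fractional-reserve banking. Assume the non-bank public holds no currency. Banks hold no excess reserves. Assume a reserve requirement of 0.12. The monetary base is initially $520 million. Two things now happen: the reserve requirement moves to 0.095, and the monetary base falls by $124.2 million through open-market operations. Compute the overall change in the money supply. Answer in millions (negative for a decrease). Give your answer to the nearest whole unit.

-167 million

Before: m₁ = 1 / (0.12) ≈ 8.3333, MB₁ = 520, so M₁ = 8.3333 × 520 = 4333.316 million.
After: m₂ = 1 / (0.095) ≈ 10.5263, MB₂ = 520 − 124.2 = 395.8, so M₂ = 10.5263 × 395.8 ≈ 4166.3095 million.
ΔM = M₂ − M₁ = 4166.3095 − 4333.316 = -167.0065 million.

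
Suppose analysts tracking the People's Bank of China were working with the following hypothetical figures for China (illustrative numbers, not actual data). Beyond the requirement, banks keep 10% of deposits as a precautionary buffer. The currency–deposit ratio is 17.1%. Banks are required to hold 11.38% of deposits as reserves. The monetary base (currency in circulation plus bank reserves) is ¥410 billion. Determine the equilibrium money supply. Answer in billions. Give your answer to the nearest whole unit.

¥1248 billion

The money multiplier is m = (1 + c) / (rr + e + c) = (1 + 0.171) / (0.1138 + 0.1 + 0.171) ≈ 3.0431.
So M = m × MB = 3.0431 × 410 = 1247.671 billion.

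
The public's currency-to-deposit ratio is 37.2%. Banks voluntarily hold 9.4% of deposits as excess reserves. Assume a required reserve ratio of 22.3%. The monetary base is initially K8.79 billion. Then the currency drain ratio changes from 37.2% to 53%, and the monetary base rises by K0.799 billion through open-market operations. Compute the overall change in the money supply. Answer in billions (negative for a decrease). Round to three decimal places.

-0.182 billion

Before: m₁ = (1 + 0.372) / (0.223 + 0.094 + 0.372) ≈ 1.99129, MB₁ = 8.79, so M₁ = 1.99129 × 8.79 ≈ 17.5034 billion.
After: m₂ = (1 + 0.53) / (0.223 + 0.094 + 0.53) ≈ 1.80638, MB₂ = 8.79 + 0.799 = 9.589, so M₂ = 1.80638 × 9.589 ≈ 17.3214 billion.
ΔM = M₂ − M₁ = 17.3214 − 17.5034 = -0.182 billion.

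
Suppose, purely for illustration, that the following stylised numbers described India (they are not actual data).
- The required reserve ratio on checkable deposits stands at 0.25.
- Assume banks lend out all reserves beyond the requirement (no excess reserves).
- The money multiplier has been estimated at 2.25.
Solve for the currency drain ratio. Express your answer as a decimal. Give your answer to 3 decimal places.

0.350

Using m = 2.25. From m = (1 + c)/(c + rr + e), rearranging gives 1 + c = m·(c + rr + e), so c·(1 − m) = m·(rr + e) − 1.
Hence c = [m·(rr + e) − 1]/(1 − m) = [2.25 × (0.25 + 0) − 1] / (1 − 2.25) = 0.350000.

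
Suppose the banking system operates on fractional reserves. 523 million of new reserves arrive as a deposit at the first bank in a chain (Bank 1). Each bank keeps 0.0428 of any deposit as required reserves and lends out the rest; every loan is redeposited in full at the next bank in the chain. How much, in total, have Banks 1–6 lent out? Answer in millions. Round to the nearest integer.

Bank i lends (1 − rr)^i of the original deposit: Bank 1 lends 523·0.9572 = 500.6156, Bank 2 lends 523·0.9572² ≈ 479.1893, and so on.
Summing a geometric series: total = 523·[0.9572·(1 − 0.9572^6) / (1 − 0.9572)] ≈ 2700.0606 million.

2700 million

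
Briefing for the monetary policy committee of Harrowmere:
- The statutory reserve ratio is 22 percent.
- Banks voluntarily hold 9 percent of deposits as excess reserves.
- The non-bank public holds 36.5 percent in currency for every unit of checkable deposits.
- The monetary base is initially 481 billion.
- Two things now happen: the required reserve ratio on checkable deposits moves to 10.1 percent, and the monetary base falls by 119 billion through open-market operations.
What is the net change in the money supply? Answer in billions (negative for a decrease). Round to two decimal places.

-83.97 billion

Before: m₁ = (1 + 0.365) / (0.22 + 0.09 + 0.365) ≈ 2.022222, MB₁ = 481, so M₁ = 2.022222 × 481 ≈ 972.6888 billion.
After: m₂ = (1 + 0.365) / (0.101 + 0.09 + 0.365) ≈ 2.455036, MB₂ = 481 − 119 = 362, so M₂ = 2.455036 × 362 ≈ 888.723 billion.
ΔM = M₂ − M₁ = 888.723 − 972.6888 = -83.9658 billion.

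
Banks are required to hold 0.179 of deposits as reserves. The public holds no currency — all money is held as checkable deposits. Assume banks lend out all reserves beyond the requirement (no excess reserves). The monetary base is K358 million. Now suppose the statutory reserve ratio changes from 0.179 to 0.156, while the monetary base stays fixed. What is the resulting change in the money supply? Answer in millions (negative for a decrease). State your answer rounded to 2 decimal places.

K294.87 million

Initially m₁ = 1 / (0.179) ≈ 5.586592, so M₁ = 5.586592 × 358 ≈ 1999.9999 million.
After the change m₂ = 1 / (0.156) ≈ 6.410256, so M₂ = 6.410256 × 358 ≈ 2294.8716 million.
ΔM = M₂ − M₁ = 2294.8716 − 1999.9999 = 294.8717 million.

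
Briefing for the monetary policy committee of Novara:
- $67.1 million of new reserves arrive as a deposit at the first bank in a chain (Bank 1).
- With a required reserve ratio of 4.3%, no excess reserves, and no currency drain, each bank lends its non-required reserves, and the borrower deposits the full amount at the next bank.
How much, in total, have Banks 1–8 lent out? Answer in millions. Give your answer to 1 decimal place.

$442.7 million

Bank i lends (1 − rr)^i of the original deposit: Bank 1 lends 67.1·0.9570 = 64.2147, Bank 2 lends 67.1·0.9570² ≈ 61.4535, and so on.
Summing a geometric series: total = 67.1·[0.9570·(1 − 0.9570^8) / (1 − 0.9570)] ≈ 442.7068 million.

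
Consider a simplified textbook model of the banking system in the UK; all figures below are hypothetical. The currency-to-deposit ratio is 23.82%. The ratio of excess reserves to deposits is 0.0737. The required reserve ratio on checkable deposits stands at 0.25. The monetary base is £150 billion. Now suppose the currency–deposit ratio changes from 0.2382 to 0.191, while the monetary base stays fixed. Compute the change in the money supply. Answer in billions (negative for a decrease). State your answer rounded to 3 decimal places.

£16.556 billion

Initially m₁ = (1 + 0.2382) / (0.25 + 0.0737 + 0.2382) ≈ 2.2035949, so M₁ = 2.2035949 × 150 ≈ 330.5392 billion.
After the change m₂ = (1 + 0.191) / (0.25 + 0.0737 + 0.191) ≈ 2.3139693, so M₂ = 2.3139693 × 150 ≈ 347.0954 billion.
ΔM = M₂ − M₁ = 347.0954 − 330.5392 = 16.5562 billion.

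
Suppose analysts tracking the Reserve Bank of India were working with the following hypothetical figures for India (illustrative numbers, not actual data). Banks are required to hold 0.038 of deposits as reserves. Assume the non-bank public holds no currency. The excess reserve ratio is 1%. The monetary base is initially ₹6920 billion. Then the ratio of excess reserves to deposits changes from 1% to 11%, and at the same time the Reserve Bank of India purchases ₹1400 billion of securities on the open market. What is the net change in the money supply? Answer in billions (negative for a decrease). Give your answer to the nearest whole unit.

-87950 billion

Before: m₁ = 1 / (0.038 + 0.01) ≈ 20.83333, MB₁ = 6920, so M₁ = 20.83333 × 6920 = 144166.6436 billion.
After: m₂ = 1 / (0.038 + 0.11) ≈ 6.75676, MB₂ = 6920 + 1400 = 8320, so M₂ = 6.75676 × 8320 = 56216.2432 billion.
ΔM = M₂ − M₁ = 56216.2432 − 144166.6436 = -87950.4004 billion.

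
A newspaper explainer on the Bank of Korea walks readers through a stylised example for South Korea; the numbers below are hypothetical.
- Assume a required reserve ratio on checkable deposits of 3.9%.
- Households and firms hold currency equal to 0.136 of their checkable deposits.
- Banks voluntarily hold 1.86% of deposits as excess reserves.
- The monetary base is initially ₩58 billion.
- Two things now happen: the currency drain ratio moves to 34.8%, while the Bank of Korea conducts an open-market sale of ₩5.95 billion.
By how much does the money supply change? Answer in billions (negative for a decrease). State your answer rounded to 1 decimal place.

Before: m₁ = (1 + 0.136) / (0.039 + 0.0186 + 0.136) ≈ 5.8678, MB₁ = 58, so M₁ = 5.8678 × 58 = 340.3324 billion.
After: m₂ = (1 + 0.348) / (0.039 + 0.0186 + 0.348) ≈ 3.3235, MB₂ = 58 − 5.95 = 52.05, so M₂ = 3.3235 × 52.05 ≈ 172.9882 billion.
ΔM = M₂ − M₁ = 172.9882 − 340.3324 = -167.3442 billion.

-167.3 billion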